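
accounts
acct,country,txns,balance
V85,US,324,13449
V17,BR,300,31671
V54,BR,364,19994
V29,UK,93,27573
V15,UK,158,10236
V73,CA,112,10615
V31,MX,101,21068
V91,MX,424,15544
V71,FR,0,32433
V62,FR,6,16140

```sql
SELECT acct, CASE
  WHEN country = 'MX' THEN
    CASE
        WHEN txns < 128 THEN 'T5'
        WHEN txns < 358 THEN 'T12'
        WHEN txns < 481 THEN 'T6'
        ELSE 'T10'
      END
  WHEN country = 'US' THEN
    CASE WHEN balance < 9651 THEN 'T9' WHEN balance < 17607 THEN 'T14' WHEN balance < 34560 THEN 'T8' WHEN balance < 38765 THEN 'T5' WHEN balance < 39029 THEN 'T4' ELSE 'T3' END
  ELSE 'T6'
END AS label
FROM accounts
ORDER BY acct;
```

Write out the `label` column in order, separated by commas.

acct=V15: country='UK' → outer ELSE → T6
acct=V17: country='BR' → outer ELSE → T6
acct=V29: country='UK' → outer ELSE → T6
acct=V31: country='MX' → inner[txns < 128] → T5
acct=V54: country='BR' → outer ELSE → T6
acct=V62: country='FR' → outer ELSE → T6
acct=V71: country='FR' → outer ELSE → T6
acct=V73: country='CA' → outer ELSE → T6
acct=V85: country='US' → inner[balance < 17607] → T14
acct=V91: country='MX' → inner[txns < 481] → T6

T6, T6, T6, T5, T6, T6, T6, T6, T14, T6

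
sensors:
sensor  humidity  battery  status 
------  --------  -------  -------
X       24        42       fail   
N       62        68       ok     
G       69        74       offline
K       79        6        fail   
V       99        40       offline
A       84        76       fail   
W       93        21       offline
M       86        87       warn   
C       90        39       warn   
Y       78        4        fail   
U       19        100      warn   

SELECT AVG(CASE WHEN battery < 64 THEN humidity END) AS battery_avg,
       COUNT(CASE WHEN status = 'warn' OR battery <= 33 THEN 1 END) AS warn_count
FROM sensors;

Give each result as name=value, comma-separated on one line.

battery_avg=77.1666666667, warn_count=6

[battery_avg: battery < 64]
sensor=X: ✓ → 24
sensor=N: ✗
sensor=G: ✗
sensor=K: ✓ → 79
sensor=V: ✓ → 99
sensor=A: ✗
sensor=W: ✓ → 93
sensor=M: ✗
sensor=C: ✓ → 90
sensor=Y: ✓ → 78
sensor=U: ✗
battery_avg = (24 + 79 + 99 + 93 + 90 + 78) / 6 = 77.1666666667
—
[warn_count: status = 'warn' OR battery <= 33]
sensor=X: ✗
sensor=N: ✗
sensor=G: ✗
sensor=K: ✓ → 1
sensor=V: ✗
sensor=A: ✗
sensor=W: ✓ → 1
sensor=M: ✓ → 1
sensor=C: ✓ → 1
sensor=Y: ✓ → 1
sensor=U: ✓ → 1
warn_count = COUNT(1, 1, 1, 1, 1, 1) = 6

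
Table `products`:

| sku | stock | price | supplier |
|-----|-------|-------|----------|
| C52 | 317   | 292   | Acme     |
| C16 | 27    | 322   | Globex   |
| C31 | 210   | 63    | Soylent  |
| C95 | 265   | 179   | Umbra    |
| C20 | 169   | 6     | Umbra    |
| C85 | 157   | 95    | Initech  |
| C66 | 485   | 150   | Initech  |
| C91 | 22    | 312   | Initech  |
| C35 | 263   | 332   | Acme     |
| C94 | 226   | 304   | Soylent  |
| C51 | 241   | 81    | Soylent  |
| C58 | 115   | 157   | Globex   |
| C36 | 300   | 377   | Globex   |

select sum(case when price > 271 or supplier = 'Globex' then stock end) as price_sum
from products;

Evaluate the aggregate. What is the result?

sku=C52: ✓ → 317
sku=C16: ✓ → 27
sku=C31: ✗
sku=C95: ✗
sku=C20: ✗
sku=C85: ✗
sku=C66: ✗
sku=C91: ✓ → 22
sku=C35: ✓ → 263
sku=C94: ✓ → 226
sku=C51: ✗
sku=C58: ✓ → 115
sku=C36: ✓ → 300
price_sum = 317 + 27 + 22 + 263 + 226 + 115 + 300 = 1270

1270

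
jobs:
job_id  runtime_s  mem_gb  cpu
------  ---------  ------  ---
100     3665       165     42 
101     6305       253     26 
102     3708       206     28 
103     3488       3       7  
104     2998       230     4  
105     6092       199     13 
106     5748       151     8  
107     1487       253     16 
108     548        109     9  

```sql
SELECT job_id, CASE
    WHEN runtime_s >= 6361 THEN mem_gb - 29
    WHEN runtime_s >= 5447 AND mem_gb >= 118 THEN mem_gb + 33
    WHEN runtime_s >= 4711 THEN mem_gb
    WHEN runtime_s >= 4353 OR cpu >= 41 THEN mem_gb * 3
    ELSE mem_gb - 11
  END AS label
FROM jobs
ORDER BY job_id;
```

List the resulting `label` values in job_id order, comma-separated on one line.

495, 286, 195, -8, 219, 232, 184, 242, 98

job_id=100: runtime_s >= 4353 OR cpu >= 41 → 495
job_id=101: runtime_s >= 5447 AND mem_gb >= 118 → 286
job_id=102: ELSE → 195
job_id=103: ELSE → -8
job_id=104: ELSE → 219
job_id=105: runtime_s >= 5447 AND mem_gb >= 118 → 232
job_id=106: runtime_s >= 5447 AND mem_gb >= 118 → 184
job_id=107: ELSE → 242
job_id=108: ELSE → 98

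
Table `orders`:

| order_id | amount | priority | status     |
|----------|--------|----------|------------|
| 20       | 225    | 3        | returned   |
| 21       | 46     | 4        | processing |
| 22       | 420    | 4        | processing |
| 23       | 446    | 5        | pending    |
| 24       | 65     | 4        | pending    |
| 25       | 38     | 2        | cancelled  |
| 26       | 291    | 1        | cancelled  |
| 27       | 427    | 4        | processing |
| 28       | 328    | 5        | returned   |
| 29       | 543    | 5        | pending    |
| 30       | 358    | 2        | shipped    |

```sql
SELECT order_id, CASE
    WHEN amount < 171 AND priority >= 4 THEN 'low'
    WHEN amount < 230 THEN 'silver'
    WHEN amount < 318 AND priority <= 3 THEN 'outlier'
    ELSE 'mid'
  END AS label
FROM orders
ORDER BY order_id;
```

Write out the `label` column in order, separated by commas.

silver, low, mid, mid, low, silver, outlier, mid, mid, mid, mid

order_id=20: amount < 230 → silver
order_id=21: amount < 171 AND priority >= 4 → low
order_id=22: ELSE → mid
order_id=23: ELSE → mid
order_id=24: amount < 171 AND priority >= 4 → low
order_id=25: amount < 230 → silver
order_id=26: amount < 318 AND priority <= 3 → outlier
order_id=27: ELSE → mid
order_id=28: ELSE → mid
order_id=29: ELSE → mid
order_id=30: ELSE → mid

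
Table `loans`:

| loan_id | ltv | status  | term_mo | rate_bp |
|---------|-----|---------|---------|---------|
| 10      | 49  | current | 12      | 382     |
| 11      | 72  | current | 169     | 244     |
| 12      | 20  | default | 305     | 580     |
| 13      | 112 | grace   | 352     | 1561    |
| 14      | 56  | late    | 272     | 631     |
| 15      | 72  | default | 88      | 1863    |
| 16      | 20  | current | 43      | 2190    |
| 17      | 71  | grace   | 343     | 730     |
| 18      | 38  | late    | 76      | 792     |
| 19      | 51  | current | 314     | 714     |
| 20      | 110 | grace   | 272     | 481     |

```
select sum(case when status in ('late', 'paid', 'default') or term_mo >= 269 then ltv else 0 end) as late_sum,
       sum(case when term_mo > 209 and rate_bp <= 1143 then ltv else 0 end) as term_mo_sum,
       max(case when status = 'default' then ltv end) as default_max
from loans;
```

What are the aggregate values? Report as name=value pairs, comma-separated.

late_sum=530, term_mo_sum=308, default_max=72

[late_sum: status in ('late', 'paid', 'default') or term_mo >= 269]
loan_id=10: ✗
loan_id=11: ✗
loan_id=12: ✓ → 20
loan_id=13: ✓ → 112
loan_id=14: ✓ → 56
loan_id=15: ✓ → 72
loan_id=16: ✗
loan_id=17: ✓ → 71
loan_id=18: ✓ → 38
loan_id=19: ✓ → 51
loan_id=20: ✓ → 110
late_sum = 20 + 112 + 56 + 72 + 71 + 38 + 51 + 110 = 530
—
[term_mo_sum: term_mo > 209 and rate_bp <= 1143]
loan_id=10: ✗
loan_id=11: ✗
loan_id=12: ✓ → 20
loan_id=13: ✗
loan_id=14: ✓ → 56
loan_id=15: ✗
loan_id=16: ✗
loan_id=17: ✓ → 71
loan_id=18: ✗
loan_id=19: ✓ → 51
loan_id=20: ✓ → 110
term_mo_sum = 20 + 56 + 71 + 51 + 110 = 308
—
[default_max: status = 'default']
loan_id=10: ✗
loan_id=11: ✗
loan_id=12: ✓ → 20
loan_id=13: ✗
loan_id=14: ✗
loan_id=15: ✓ → 72
loan_id=16: ✗
loan_id=17: ✗
loan_id=18: ✗
loan_id=19: ✗
loan_id=20: ✗
default_max = MAX(20, 72) = 72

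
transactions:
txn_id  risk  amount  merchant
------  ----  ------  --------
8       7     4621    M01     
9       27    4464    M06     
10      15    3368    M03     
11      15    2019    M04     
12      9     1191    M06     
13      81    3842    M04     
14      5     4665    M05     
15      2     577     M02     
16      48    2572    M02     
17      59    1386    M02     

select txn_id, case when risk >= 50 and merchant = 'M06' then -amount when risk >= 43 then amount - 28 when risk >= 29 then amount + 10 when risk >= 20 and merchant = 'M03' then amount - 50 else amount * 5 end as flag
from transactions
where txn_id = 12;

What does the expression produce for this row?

txn_id = 12: risk=9, amount=1191, merchant=M06.
risk >= 50 and merchant = 'M06' → false
risk >= 43 → false
risk >= 29 → false
risk >= 20 and merchant = 'M03' → false
No prior WHEN matched → ELSE → 5955

5955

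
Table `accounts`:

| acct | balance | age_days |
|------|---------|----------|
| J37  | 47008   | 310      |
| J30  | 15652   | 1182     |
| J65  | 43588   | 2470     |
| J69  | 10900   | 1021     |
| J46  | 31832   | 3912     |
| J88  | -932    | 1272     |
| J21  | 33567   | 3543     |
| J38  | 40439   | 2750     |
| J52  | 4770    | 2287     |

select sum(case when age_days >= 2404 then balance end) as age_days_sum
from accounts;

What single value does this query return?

149426

acct=J37: ✗
acct=J30: ✗
acct=J65: ✓ → 43588
acct=J69: ✗
acct=J46: ✓ → 31832
acct=J88: ✗
acct=J21: ✓ → 33567
acct=J38: ✓ → 40439
acct=J52: ✗
age_days_sum = 43588 + 31832 + 33567 + 40439 = 149426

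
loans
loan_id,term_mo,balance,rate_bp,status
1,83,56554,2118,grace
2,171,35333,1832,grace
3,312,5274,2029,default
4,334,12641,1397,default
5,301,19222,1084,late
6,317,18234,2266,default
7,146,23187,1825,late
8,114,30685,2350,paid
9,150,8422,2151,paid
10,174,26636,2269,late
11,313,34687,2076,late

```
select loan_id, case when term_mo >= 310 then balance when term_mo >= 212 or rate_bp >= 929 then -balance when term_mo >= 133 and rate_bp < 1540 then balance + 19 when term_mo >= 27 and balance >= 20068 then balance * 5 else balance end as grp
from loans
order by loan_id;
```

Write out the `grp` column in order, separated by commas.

-56554, -35333, 5274, 12641, -19222, 18234, -23187, -30685, -8422, -26636, 34687

loan_id=1: term_mo >= 212 or rate_bp >= 929 → -56554
loan_id=2: term_mo >= 212 or rate_bp >= 929 → -35333
loan_id=3: term_mo >= 310 → 5274
loan_id=4: term_mo >= 310 → 12641
loan_id=5: term_mo >= 212 or rate_bp >= 929 → -19222
loan_id=6: term_mo >= 310 → 18234
loan_id=7: term_mo >= 212 or rate_bp >= 929 → -23187
loan_id=8: term_mo >= 212 or rate_bp >= 929 → -30685
loan_id=9: term_mo >= 212 or rate_bp >= 929 → -8422
loan_id=10: term_mo >= 212 or rate_bp >= 929 → -26636
loan_id=11: term_mo >= 310 → 34687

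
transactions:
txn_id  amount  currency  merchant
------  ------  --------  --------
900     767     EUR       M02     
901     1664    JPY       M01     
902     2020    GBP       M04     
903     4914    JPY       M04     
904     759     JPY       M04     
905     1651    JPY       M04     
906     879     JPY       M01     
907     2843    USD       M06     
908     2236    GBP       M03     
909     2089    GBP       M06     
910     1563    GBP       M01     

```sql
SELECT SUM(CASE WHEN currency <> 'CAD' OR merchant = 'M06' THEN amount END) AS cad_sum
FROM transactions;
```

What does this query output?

txn_id=900: ✓ → 767
txn_id=901: ✓ → 1664
txn_id=902: ✓ → 2020
txn_id=903: ✓ → 4914
txn_id=904: ✓ → 759
txn_id=905: ✓ → 1651
txn_id=906: ✓ → 879
txn_id=907: ✓ → 2843
txn_id=908: ✓ → 2236
txn_id=909: ✓ → 2089
txn_id=910: ✓ → 1563
cad_sum = 767 + 1664 + 2020 + 4914 + 759 + 1651 + 879 + 2843 + 2236 + 2089 + 1563 = 21385

21385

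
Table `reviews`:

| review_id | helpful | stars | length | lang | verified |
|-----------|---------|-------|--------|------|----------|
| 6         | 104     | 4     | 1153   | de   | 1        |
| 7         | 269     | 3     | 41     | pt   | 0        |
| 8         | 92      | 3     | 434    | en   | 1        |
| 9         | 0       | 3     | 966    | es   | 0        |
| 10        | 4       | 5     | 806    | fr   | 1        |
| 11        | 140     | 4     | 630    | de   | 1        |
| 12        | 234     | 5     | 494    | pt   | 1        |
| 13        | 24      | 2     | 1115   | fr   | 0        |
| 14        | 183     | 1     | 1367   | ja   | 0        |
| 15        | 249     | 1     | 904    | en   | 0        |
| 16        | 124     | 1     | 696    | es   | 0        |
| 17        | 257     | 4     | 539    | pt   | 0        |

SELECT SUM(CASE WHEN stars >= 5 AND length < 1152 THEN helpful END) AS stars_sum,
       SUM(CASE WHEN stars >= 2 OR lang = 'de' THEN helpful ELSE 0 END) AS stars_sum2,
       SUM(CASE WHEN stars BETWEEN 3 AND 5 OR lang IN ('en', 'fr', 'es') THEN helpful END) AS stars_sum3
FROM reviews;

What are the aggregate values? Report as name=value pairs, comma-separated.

[stars_sum: stars >= 5 AND length < 1152]
review_id=6: ✗
review_id=7: ✗
review_id=8: ✗
review_id=9: ✗
review_id=10: ✓ → 4
review_id=11: ✗
review_id=12: ✓ → 234
review_id=13: ✗
review_id=14: ✗
review_id=15: ✗
review_id=16: ✗
review_id=17: ✗
stars_sum = 4 + 234 = 238
—
[stars_sum2: stars >= 2 OR lang = 'de']
review_id=6: ✓ → 104
review_id=7: ✓ → 269
review_id=8: ✓ → 92
review_id=9: ✓ → 0
review_id=10: ✓ → 4
review_id=11: ✓ → 140
review_id=12: ✓ → 234
review_id=13: ✓ → 24
review_id=14: ✗
review_id=15: ✗
review_id=16: ✗
review_id=17: ✓ → 257
stars_sum2 = 104 + 269 + 92 + 4 + 140 + 234 + 24 + 257 = 1124
—
[stars_sum3: stars BETWEEN 3 AND 5 OR lang IN ('en', 'fr', 'es')]
review_id=6: ✓ → 104
review_id=7: ✓ → 269
review_id=8: ✓ → 92
review_id=9: ✓ → 0
review_id=10: ✓ → 4
review_id=11: ✓ → 140
review_id=12: ✓ → 234
review_id=13: ✓ → 24
review_id=14: ✗
review_id=15: ✓ → 249
review_id=16: ✓ → 124
review_id=17: ✓ → 257
stars_sum3 = 104 + 269 + 92 + 4 + 140 + 234 + 24 + 249 + 124 + 257 = 1497

stars_sum=238, stars_sum2=1124, stars_sum3=1497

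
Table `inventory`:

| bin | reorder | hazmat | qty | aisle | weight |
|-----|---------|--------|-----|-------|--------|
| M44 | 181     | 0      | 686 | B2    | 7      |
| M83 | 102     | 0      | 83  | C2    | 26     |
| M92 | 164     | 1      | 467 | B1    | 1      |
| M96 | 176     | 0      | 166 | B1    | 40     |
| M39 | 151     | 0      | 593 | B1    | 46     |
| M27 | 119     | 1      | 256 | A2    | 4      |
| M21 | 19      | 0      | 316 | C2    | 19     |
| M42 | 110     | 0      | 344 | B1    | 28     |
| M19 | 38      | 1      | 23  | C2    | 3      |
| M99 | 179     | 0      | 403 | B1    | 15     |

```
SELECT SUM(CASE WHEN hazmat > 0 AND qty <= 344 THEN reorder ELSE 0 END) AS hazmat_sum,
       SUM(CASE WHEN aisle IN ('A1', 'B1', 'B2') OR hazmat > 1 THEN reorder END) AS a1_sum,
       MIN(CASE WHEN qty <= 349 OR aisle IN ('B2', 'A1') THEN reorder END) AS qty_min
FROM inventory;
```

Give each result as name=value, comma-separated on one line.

hazmat_sum=157, a1_sum=961, qty_min=19

[hazmat_sum: hazmat > 0 AND qty <= 344]
bin=M44: ✗
bin=M83: ✗
bin=M92: ✗
bin=M96: ✗
bin=M39: ✗
bin=M27: ✓ → 119
bin=M21: ✗
bin=M42: ✗
bin=M19: ✓ → 38
bin=M99: ✗
hazmat_sum = 119 + 38 = 157
—
[a1_sum: aisle IN ('A1', 'B1', 'B2') OR hazmat > 1]
bin=M44: ✓ → 181
bin=M83: ✗
bin=M92: ✓ → 164
bin=M96: ✓ → 176
bin=M39: ✓ → 151
bin=M27: ✗
bin=M21: ✗
bin=M42: ✓ → 110
bin=M19: ✗
bin=M99: ✓ → 179
a1_sum = 181 + 164 + 176 + 151 + 110 + 179 = 961
—
[qty_min: qty <= 349 OR aisle IN ('B2', 'A1')]
bin=M44: ✓ → 181
bin=M83: ✓ → 102
bin=M92: ✗
bin=M96: ✓ → 176
bin=M39: ✗
bin=M27: ✓ → 119
bin=M21: ✓ → 19
bin=M42: ✓ → 110
bin=M19: ✓ → 38
bin=M99: ✗
qty_min = MIN(181, 102, 176, 119, 19, 110, 38) = 19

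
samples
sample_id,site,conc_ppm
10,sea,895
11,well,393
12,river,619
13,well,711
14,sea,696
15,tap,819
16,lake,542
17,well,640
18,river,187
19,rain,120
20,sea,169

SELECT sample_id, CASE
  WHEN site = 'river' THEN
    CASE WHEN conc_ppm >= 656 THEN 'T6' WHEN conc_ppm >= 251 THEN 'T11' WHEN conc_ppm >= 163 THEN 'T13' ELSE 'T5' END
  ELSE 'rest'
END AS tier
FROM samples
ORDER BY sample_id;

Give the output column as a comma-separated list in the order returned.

rest, rest, T11, rest, rest, rest, rest, rest, T13, rest, rest

sample_id=10: site='sea' → outer ELSE → rest
sample_id=11: site='well' → outer ELSE → rest
sample_id=12: site='river' → inner[conc_ppm >= 251] → T11
sample_id=13: site='well' → outer ELSE → rest
sample_id=14: site='sea' → outer ELSE → rest
sample_id=15: site='tap' → outer ELSE → rest
sample_id=16: site='lake' → outer ELSE → rest
sample_id=17: site='well' → outer ELSE → rest
sample_id=18: site='river' → inner[conc_ppm >= 163] → T13
sample_id=19: site='rain' → outer ELSE → rest
sample_id=20: site='sea' → outer ELSE → rest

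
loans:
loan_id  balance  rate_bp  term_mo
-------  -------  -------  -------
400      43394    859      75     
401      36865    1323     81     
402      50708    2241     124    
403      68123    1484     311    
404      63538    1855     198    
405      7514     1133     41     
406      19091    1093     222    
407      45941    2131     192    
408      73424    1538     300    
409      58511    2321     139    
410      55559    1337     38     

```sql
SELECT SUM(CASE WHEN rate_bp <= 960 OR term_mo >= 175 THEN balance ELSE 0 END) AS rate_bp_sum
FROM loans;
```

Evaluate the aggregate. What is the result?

313511

loan_id=400: ✓ → 43394
loan_id=401: ✗
loan_id=402: ✗
loan_id=403: ✓ → 68123
loan_id=404: ✓ → 63538
loan_id=405: ✗
loan_id=406: ✓ → 19091
loan_id=407: ✓ → 45941
loan_id=408: ✓ → 73424
loan_id=409: ✗
loan_id=410: ✗
rate_bp_sum = 43394 + 68123 + 63538 + 19091 + 45941 + 73424 = 313511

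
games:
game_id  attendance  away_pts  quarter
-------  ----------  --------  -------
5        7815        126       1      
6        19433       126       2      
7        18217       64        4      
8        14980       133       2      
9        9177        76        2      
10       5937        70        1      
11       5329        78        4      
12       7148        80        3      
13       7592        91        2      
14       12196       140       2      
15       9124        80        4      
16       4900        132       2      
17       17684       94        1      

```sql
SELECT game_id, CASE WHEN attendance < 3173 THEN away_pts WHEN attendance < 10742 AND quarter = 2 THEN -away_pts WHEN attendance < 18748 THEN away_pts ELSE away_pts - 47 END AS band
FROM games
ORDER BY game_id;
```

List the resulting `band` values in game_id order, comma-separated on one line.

126, 79, 64, 133, -76, 70, 78, 80, -91, 140, 80, -132, 94

game_id=5: attendance < 18748 → 126
game_id=6: ELSE → 79
game_id=7: attendance < 18748 → 64
game_id=8: attendance < 18748 → 133
game_id=9: attendance < 10742 AND quarter = 2 → -76
game_id=10: attendance < 18748 → 70
game_id=11: attendance < 18748 → 78
game_id=12: attendance < 18748 → 80
game_id=13: attendance < 10742 AND quarter = 2 → -91
game_id=14: attendance < 18748 → 140
game_id=15: attendance < 18748 → 80
game_id=16: attendance < 10742 AND quarter = 2 → -132
game_id=17: attendance < 18748 → 94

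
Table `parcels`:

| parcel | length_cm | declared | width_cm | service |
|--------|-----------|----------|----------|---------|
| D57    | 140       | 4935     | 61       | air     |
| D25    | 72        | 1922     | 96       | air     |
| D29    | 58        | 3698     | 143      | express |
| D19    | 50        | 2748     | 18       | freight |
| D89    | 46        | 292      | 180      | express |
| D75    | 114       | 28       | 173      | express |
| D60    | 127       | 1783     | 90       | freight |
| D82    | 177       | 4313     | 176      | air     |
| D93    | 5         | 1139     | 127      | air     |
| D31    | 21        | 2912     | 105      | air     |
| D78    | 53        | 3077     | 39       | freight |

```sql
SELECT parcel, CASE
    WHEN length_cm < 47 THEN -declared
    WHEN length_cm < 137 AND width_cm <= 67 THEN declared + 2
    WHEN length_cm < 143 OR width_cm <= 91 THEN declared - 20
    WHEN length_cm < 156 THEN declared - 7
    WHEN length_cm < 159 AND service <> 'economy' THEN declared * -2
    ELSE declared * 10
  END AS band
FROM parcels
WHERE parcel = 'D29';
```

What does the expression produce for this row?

3678

parcel = D29: length_cm=58, declared=3698, width_cm=143, service=express.
length_cm < 47 → false
length_cm < 137 AND width_cm <= 67 → false
length_cm < 143 OR width_cm <= 91 → true → 3678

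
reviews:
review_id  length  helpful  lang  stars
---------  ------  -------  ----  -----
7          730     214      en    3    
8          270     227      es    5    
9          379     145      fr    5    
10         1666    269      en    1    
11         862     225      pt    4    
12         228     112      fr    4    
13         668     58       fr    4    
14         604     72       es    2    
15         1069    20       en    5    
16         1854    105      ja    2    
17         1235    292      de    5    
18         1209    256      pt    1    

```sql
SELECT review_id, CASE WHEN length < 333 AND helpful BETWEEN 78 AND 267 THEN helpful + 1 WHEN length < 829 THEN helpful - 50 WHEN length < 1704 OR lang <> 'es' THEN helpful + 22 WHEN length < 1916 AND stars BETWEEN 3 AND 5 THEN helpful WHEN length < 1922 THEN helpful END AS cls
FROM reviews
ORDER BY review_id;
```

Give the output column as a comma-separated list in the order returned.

review_id=7: length < 829 → 164
review_id=8: length < 333 AND helpful BETWEEN 78 AND 267 → 228
review_id=9: length < 829 → 95
review_id=10: length < 1704 OR lang <> 'es' → 291
review_id=11: length < 1704 OR lang <> 'es' → 247
review_id=12: length < 333 AND helpful BETWEEN 78 AND 267 → 113
review_id=13: length < 829 → 8
review_id=14: length < 829 → 22
review_id=15: length < 1704 OR lang <> 'es' → 42
review_id=16: length < 1704 OR lang <> 'es' → 127
review_id=17: length < 1704 OR lang <> 'es' → 314
review_id=18: length < 1704 OR lang <> 'es' → 278

164, 228, 95, 291, 247, 113, 8, 22, 42, 127, 314, 278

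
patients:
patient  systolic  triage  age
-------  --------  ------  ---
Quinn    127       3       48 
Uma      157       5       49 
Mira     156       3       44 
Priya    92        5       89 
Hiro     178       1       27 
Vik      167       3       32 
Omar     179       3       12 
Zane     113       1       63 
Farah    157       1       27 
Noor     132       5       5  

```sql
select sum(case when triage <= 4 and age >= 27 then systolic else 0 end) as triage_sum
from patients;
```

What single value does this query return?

patient=Quinn: ✓ → 127
patient=Uma: ✗
patient=Mira: ✓ → 156
patient=Priya: ✗
patient=Hiro: ✓ → 178
patient=Vik: ✓ → 167
patient=Omar: ✗
patient=Zane: ✓ → 113
patient=Farah: ✓ → 157
patient=Noor: ✗
triage_sum = 127 + 156 + 178 + 167 + 113 + 157 = 898

898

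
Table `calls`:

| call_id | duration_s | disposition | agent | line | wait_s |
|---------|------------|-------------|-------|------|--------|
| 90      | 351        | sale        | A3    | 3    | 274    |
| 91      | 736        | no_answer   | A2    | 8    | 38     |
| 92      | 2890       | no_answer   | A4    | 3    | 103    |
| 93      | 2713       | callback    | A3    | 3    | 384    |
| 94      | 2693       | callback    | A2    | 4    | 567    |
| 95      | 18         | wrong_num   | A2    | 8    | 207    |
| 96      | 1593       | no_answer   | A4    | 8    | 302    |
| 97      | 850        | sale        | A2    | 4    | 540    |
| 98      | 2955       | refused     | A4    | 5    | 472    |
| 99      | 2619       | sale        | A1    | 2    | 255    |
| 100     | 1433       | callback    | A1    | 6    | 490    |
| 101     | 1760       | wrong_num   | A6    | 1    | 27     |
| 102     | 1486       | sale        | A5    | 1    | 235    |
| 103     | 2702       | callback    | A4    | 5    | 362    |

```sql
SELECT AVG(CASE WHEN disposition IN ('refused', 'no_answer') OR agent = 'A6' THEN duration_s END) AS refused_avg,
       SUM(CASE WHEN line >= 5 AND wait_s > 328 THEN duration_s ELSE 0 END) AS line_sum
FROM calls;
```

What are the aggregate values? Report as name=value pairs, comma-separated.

refused_avg=1986.8, line_sum=7090

[refused_avg: disposition IN ('refused', 'no_answer') OR agent = 'A6']
call_id=90: ✗
call_id=91: ✓ → 736
call_id=92: ✓ → 2890
call_id=93: ✗
call_id=94: ✗
call_id=95: ✗
call_id=96: ✓ → 1593
call_id=97: ✗
call_id=98: ✓ → 2955
call_id=99: ✗
call_id=100: ✗
call_id=101: ✓ → 1760
call_id=102: ✗
call_id=103: ✗
refused_avg = (736 + 2890 + 1593 + 2955 + 1760) / 5 = 1986.8
—
[line_sum: line >= 5 AND wait_s > 328]
call_id=90: ✗
call_id=91: ✗
call_id=92: ✗
call_id=93: ✗
call_id=94: ✗
call_id=95: ✗
call_id=96: ✗
call_id=97: ✗
call_id=98: ✓ → 2955
call_id=99: ✗
call_id=100: ✓ → 1433
call_id=101: ✗
call_id=102: ✗
call_id=103: ✓ → 2702
line_sum = 2955 + 1433 + 2702 = 7090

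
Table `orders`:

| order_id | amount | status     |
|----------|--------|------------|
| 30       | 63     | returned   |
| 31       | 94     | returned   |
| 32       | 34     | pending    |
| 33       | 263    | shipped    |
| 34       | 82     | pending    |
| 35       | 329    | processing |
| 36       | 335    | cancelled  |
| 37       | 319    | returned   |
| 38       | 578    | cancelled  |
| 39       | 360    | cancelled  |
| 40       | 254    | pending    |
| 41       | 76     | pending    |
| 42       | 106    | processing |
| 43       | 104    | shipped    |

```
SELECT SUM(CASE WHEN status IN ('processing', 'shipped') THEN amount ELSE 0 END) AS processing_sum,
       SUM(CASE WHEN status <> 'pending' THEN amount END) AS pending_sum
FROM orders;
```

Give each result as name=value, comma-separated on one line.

processing_sum=802, pending_sum=2551

[processing_sum: status IN ('processing', 'shipped')]
order_id=30: ✗
order_id=31: ✗
order_id=32: ✗
order_id=33: ✓ → 263
order_id=34: ✗
order_id=35: ✓ → 329
order_id=36: ✗
order_id=37: ✗
order_id=38: ✗
order_id=39: ✗
order_id=40: ✗
order_id=41: ✗
order_id=42: ✓ → 106
order_id=43: ✓ → 104
processing_sum = 263 + 329 + 106 + 104 = 802
—
[pending_sum: status <> 'pending']
order_id=30: ✓ → 63
order_id=31: ✓ → 94
order_id=32: ✗
order_id=33: ✓ → 263
order_id=34: ✗
order_id=35: ✓ → 329
order_id=36: ✓ → 335
order_id=37: ✓ → 319
order_id=38: ✓ → 578
order_id=39: ✓ → 360
order_id=40: ✗
order_id=41: ✗
order_id=42: ✓ → 106
order_id=43: ✓ → 104
pending_sum = 63 + 94 + 263 + 329 + 335 + 319 + 578 + 360 + 106 + 104 = 2551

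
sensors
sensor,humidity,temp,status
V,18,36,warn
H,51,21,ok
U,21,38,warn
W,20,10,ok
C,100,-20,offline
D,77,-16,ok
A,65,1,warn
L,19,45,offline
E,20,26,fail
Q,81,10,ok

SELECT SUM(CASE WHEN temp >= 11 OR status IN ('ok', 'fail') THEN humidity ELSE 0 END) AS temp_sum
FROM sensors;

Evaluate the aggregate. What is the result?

307

sensor=V: ✓ → 18
sensor=H: ✓ → 51
sensor=U: ✓ → 21
sensor=W: ✓ → 20
sensor=C: ✗
sensor=D: ✓ → 77
sensor=A: ✗
sensor=L: ✓ → 19
sensor=E: ✓ → 20
sensor=Q: ✓ → 81
temp_sum = 18 + 51 + 21 + 20 + 77 + 19 + 20 + 81 = 307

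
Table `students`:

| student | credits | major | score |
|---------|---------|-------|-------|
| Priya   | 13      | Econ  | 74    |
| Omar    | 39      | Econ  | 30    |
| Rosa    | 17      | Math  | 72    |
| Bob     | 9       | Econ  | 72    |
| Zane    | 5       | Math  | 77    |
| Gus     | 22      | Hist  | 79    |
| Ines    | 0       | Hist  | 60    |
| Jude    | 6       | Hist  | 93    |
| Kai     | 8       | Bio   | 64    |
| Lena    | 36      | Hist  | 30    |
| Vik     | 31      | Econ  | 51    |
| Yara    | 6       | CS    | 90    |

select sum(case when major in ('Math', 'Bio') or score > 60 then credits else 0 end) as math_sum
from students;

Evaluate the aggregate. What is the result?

student=Priya: ✓ → 13
student=Omar: ✗
student=Rosa: ✓ → 17
student=Bob: ✓ → 9
student=Zane: ✓ → 5
student=Gus: ✓ → 22
student=Ines: ✗
student=Jude: ✓ → 6
student=Kai: ✓ → 8
student=Lena: ✗
student=Vik: ✗
student=Yara: ✓ → 6
math_sum = 13 + 17 + 9 + 5 + 22 + 6 + 8 + 6 = 86

86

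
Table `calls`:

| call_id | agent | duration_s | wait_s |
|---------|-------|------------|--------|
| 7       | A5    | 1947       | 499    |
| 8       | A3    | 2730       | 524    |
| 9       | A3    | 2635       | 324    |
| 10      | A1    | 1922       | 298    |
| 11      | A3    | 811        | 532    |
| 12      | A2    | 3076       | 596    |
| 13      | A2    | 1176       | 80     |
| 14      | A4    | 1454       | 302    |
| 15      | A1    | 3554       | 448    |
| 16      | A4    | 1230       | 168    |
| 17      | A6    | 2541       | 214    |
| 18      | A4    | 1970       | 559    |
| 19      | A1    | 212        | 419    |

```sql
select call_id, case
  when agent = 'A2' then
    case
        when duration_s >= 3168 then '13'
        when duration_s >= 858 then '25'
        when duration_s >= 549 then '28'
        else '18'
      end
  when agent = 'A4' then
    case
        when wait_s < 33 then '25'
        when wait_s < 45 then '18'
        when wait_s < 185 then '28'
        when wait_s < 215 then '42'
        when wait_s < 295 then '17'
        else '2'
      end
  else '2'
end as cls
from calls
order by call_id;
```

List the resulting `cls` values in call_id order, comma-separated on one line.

2, 2, 2, 2, 2, 25, 25, 2, 2, 28, 2, 2, 2

call_id=7: agent='A5' → outer ELSE → 2
call_id=8: agent='A3' → outer ELSE → 2
call_id=9: agent='A3' → outer ELSE → 2
call_id=10: agent='A1' → outer ELSE → 2
call_id=11: agent='A3' → outer ELSE → 2
call_id=12: agent='A2' → inner[duration_s >= 858] → 25
call_id=13: agent='A2' → inner[duration_s >= 858] → 25
call_id=14: agent='A4' → inner[ELSE] → 2
call_id=15: agent='A1' → outer ELSE → 2
call_id=16: agent='A4' → inner[wait_s < 185] → 28
call_id=17: agent='A6' → outer ELSE → 2
call_id=18: agent='A4' → inner[ELSE] → 2
call_id=19: agent='A1' → outer ELSE → 2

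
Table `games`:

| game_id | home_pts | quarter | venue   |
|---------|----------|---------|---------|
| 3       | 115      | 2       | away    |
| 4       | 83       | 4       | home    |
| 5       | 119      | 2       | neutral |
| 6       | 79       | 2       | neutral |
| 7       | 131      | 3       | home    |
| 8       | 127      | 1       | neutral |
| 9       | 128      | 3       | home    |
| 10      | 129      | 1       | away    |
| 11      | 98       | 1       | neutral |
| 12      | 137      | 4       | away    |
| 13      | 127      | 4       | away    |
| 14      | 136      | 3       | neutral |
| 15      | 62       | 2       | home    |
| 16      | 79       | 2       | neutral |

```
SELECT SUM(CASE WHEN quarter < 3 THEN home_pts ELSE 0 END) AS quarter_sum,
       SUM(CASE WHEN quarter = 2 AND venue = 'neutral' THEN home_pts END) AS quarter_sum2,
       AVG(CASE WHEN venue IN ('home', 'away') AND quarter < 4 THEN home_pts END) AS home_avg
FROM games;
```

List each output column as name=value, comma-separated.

[quarter_sum: quarter < 3]
game_id=3: ✓ → 115
game_id=4: ✗
game_id=5: ✓ → 119
game_id=6: ✓ → 79
game_id=7: ✗
game_id=8: ✓ → 127
game_id=9: ✗
game_id=10: ✓ → 129
game_id=11: ✓ → 98
game_id=12: ✗
game_id=13: ✗
game_id=14: ✗
game_id=15: ✓ → 62
game_id=16: ✓ → 79
quarter_sum = 115 + 119 + 79 + 127 + 129 + 98 + 62 + 79 = 808
—
[quarter_sum2: quarter = 2 AND venue = 'neutral']
game_id=3: ✗
game_id=4: ✗
game_id=5: ✓ → 119
game_id=6: ✓ → 79
game_id=7: ✗
game_id=8: ✗
game_id=9: ✗
game_id=10: ✗
game_id=11: ✗
game_id=12: ✗
game_id=13: ✗
game_id=14: ✗
game_id=15: ✗
game_id=16: ✓ → 79
quarter_sum2 = 119 + 79 + 79 = 277
—
[home_avg: venue IN ('home', 'away') AND quarter < 4]
game_id=3: ✓ → 115
game_id=4: ✗
game_id=5: ✗
game_id=6: ✗
game_id=7: ✓ → 131
game_id=8: ✗
game_id=9: ✓ → 128
game_id=10: ✓ → 129
game_id=11: ✗
game_id=12: ✗
game_id=13: ✗
game_id=14: ✗
game_id=15: ✓ → 62
game_id=16: ✗
home_avg = (115 + 131 + 128 + 129 + 62) / 5 = 113

quarter_sum=808, quarter_sum2=277, home_avg=113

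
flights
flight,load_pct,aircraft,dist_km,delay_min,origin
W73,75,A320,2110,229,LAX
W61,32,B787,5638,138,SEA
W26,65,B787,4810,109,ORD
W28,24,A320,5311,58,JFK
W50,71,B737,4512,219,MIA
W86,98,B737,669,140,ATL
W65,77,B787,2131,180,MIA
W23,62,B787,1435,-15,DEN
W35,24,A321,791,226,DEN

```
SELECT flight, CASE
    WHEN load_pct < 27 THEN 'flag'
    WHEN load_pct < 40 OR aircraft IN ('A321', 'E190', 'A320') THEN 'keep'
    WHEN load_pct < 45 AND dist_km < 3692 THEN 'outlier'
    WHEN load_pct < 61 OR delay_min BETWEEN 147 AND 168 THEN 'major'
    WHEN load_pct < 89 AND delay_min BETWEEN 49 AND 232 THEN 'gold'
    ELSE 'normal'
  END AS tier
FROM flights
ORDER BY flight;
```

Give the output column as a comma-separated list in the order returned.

normal, gold, flag, flag, gold, keep, gold, keep, normal

flight=W23: ELSE → normal
flight=W26: load_pct < 89 AND delay_min BETWEEN 49 AND 232 → gold
flight=W28: load_pct < 27 → flag
flight=W35: load_pct < 27 → flag
flight=W50: load_pct < 89 AND delay_min BETWEEN 49 AND 232 → gold
flight=W61: load_pct < 40 OR aircraft IN ('A321', 'E190', 'A320') → keep
flight=W65: load_pct < 89 AND delay_min BETWEEN 49 AND 232 → gold
flight=W73: load_pct < 40 OR aircraft IN ('A321', 'E190', 'A320') → keep
flight=W86: ELSE → normal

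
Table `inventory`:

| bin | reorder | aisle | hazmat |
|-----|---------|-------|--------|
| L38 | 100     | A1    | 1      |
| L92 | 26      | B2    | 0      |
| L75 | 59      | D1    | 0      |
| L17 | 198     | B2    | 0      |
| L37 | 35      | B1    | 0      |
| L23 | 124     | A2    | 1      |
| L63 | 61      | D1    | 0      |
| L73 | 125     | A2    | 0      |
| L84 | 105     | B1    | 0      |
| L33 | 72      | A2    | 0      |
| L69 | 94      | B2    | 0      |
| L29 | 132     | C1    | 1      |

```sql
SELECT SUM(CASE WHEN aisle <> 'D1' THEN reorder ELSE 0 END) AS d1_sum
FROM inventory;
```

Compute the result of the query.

bin=L38: ✓ → 100
bin=L92: ✓ → 26
bin=L75: ✗
bin=L17: ✓ → 198
bin=L37: ✓ → 35
bin=L23: ✓ → 124
bin=L63: ✗
bin=L73: ✓ → 125
bin=L84: ✓ → 105
bin=L33: ✓ → 72
bin=L69: ✓ → 94
bin=L29: ✓ → 132
d1_sum = 100 + 26 + 198 + 35 + 124 + 125 + 105 + 72 + 94 + 132 = 1011

1011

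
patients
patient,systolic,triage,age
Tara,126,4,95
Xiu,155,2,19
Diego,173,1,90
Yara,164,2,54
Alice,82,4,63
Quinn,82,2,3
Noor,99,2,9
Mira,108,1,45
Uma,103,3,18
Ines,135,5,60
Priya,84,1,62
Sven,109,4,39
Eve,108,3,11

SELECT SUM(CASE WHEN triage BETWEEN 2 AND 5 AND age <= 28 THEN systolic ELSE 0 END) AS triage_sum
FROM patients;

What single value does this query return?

547

patient=Tara: ✗
patient=Xiu: ✓ → 155
patient=Diego: ✗
patient=Yara: ✗
patient=Alice: ✗
patient=Quinn: ✓ → 82
patient=Noor: ✓ → 99
patient=Mira: ✗
patient=Uma: ✓ → 103
patient=Ines: ✗
patient=Priya: ✗
patient=Sven: ✗
patient=Eve: ✓ → 108
triage_sum = 155 + 82 + 99 + 103 + 108 = 547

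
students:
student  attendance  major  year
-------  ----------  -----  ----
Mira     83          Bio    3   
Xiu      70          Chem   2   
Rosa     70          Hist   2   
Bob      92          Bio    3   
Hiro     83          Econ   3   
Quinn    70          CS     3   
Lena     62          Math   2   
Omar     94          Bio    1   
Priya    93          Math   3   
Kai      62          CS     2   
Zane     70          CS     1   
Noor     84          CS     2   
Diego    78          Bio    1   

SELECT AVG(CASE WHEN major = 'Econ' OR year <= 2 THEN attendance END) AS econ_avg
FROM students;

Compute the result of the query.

74.7777777778

student=Mira: ✗
student=Xiu: ✓ → 70
student=Rosa: ✓ → 70
student=Bob: ✗
student=Hiro: ✓ → 83
student=Quinn: ✗
student=Lena: ✓ → 62
student=Omar: ✓ → 94
student=Priya: ✗
student=Kai: ✓ → 62
student=Zane: ✓ → 70
student=Noor: ✓ → 84
student=Diego: ✓ → 78
econ_avg = (70 + 70 + 83 + 62 + 94 + 62 + 70 + 84 + 78) / 9 = 74.7777777778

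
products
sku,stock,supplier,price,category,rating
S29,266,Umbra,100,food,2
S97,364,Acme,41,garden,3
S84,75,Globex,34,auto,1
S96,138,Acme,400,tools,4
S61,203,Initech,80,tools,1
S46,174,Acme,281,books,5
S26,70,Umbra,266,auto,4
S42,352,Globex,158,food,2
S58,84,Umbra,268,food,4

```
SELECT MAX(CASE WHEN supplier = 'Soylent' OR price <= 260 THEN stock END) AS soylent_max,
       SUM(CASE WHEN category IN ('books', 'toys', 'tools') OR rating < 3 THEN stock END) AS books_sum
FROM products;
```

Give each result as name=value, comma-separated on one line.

[soylent_max: supplier = 'Soylent' OR price <= 260]
sku=S29: ✓ → 266
sku=S97: ✓ → 364
sku=S84: ✓ → 75
sku=S96: ✗
sku=S61: ✓ → 203
sku=S46: ✗
sku=S26: ✗
sku=S42: ✓ → 352
sku=S58: ✗
soylent_max = MAX(266, 364, 75, 203, 352) = 364
—
[books_sum: category IN ('books', 'toys', 'tools') OR rating < 3]
sku=S29: ✓ → 266
sku=S97: ✗
sku=S84: ✓ → 75
sku=S96: ✓ → 138
sku=S61: ✓ → 203
sku=S46: ✓ → 174
sku=S26: ✗
sku=S42: ✓ → 352
sku=S58: ✗
books_sum = 266 + 75 + 138 + 203 + 174 + 352 = 1208

soylent_max=364, books_sum=1208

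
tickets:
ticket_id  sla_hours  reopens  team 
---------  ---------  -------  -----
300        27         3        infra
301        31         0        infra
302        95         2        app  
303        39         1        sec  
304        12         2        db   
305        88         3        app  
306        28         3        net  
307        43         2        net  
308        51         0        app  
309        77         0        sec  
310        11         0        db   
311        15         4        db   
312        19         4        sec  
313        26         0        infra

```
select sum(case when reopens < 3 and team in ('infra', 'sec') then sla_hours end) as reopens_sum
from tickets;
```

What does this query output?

ticket_id=300: ✗
ticket_id=301: ✓ → 31
ticket_id=302: ✗
ticket_id=303: ✓ → 39
ticket_id=304: ✗
ticket_id=305: ✗
ticket_id=306: ✗
ticket_id=307: ✗
ticket_id=308: ✗
ticket_id=309: ✓ → 77
ticket_id=310: ✗
ticket_id=311: ✗
ticket_id=312: ✗
ticket_id=313: ✓ → 26
reopens_sum = 31 + 39 + 77 + 26 = 173

173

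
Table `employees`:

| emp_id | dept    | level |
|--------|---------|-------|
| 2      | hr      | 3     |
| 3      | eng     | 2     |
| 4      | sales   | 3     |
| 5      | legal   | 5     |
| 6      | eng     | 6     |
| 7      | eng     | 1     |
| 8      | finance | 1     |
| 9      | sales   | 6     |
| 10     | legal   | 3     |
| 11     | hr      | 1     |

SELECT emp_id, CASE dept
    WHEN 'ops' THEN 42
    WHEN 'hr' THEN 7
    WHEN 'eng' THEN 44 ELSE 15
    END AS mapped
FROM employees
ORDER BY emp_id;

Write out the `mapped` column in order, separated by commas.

emp_id=2: dept='hr' → 7
emp_id=3: dept='eng' → 44
emp_id=4: ELSE → 15
emp_id=5: ELSE → 15
emp_id=6: dept='eng' → 44
emp_id=7: dept='eng' → 44
emp_id=8: ELSE → 15
emp_id=9: ELSE → 15
emp_id=10: ELSE → 15
emp_id=11: dept='hr' → 7

7, 44, 15, 15, 44, 44, 15, 15, 15, 7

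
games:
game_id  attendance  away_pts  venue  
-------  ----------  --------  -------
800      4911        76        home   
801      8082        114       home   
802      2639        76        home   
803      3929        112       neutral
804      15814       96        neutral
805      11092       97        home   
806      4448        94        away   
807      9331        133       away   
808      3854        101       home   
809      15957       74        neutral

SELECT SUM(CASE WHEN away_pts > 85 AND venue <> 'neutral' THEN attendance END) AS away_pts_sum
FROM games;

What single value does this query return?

game_id=800: ✗
game_id=801: ✓ → 8082
game_id=802: ✗
game_id=803: ✗
game_id=804: ✗
game_id=805: ✓ → 11092
game_id=806: ✓ → 4448
game_id=807: ✓ → 9331
game_id=808: ✓ → 3854
game_id=809: ✗
away_pts_sum = 8082 + 11092 + 4448 + 9331 + 3854 = 36807

36807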